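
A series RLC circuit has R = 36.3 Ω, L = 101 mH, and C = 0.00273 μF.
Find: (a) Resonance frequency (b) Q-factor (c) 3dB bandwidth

Step 1 — Resonance: ω₀ = 1/√(LC) = 1/√(0.101·2.73e-09) = 6.022e+04 rad/s.
Step 2 — f₀ = ω₀/(2π) = 9585 Hz.
Step 3 — Series Q: Q = ω₀L/R = 6.022e+04·0.101/36.3 = 167.6.
Step 4 — Bandwidth: Δω = ω₀/Q = 359.4 rad/s; BW = Δω/(2π) = 57.2 Hz.

(a) f₀ = 9585 Hz  (b) Q = 167.6  (c) BW = 57.2 Hz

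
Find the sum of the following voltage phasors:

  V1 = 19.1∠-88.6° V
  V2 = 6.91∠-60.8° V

Step 1 — Convert each phasor to rectangular form:
  V1 = 19.1·(cos(-88.6°) + j·sin(-88.6°)) = 0.4667 - j19.09 V
  V2 = 6.91·(cos(-60.8°) + j·sin(-60.8°)) = 3.371 - j6.032 V
Step 2 — Sum components: V_total = 3.838 - j25.13 V.
Step 3 — Convert to polar: |V_total| = 25.42 V, ∠V_total = -81.3°.

V_total = 25.42∠-81.3° V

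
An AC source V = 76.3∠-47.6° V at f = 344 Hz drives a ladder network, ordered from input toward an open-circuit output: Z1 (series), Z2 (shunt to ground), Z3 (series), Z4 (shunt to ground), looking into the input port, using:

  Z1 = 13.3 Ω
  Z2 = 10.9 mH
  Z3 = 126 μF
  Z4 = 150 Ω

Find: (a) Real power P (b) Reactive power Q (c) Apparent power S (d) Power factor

Step 1 — Angular frequency: ω = 2π·f = 2π·344 = 2161 rad/s.
Step 2 — Component impedances:
  Z1: Z = R = 13.3 Ω
  Z2: Z = jωL = j·2161·0.0109 = 0 + j23.56 Ω
  Z3: Z = 1/(jωC) = -j/(ω·C) = 0 - j3.672 Ω
  Z4: Z = R = 150 Ω
Step 3 — Ladder network (open output): work backward from the far end, alternating series and parallel combinations. Z_in = 16.94 + j23.08 Ω = 28.63∠53.7° Ω.
Step 4 — Source phasor: V = 76.3∠-47.6° V = 51.45 - j56.34 V.
Step 5 — Current: I = V / Z = -0.5234 - j2.614 A = 2.665∠-101.3° A.
Step 6 — Complex power: S = V·I* = 120.3 + j164 VA.
Step 7 — Real power: P = Re(S) = 120.3 W.
Step 8 — Reactive power: Q = Im(S) = 164 VAR.
Step 9 — Apparent power: |S| = 203.4 VA.
Step 10 — Power factor: PF = P/|S| = 0.5917 (lagging).

(a) P = 120.3 W  (b) Q = 164 VAR  (c) S = 203.4 VA  (d) PF = 0.5917 (lagging)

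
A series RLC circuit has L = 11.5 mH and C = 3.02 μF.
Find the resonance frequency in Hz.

Step 1 — Resonance condition Im(Z)=0 gives ω₀ = 1/√(LC).
Step 2 — ω₀ = 1/√(0.0115·3.02e-06) = 5366 rad/s.
Step 3 — f₀ = ω₀/(2π) = 854 Hz.

f₀ = 854 Hz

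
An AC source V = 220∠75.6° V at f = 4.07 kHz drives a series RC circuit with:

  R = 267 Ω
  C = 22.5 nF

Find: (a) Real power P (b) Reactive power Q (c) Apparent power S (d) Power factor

Step 1 — Angular frequency: ω = 2π·f = 2π·4070 = 2.557e+04 rad/s.
Step 2 — Component impedances:
  R: Z = R = 267 Ω
  C: Z = 1/(jωC) = -j/(ω·C) = 0 - j1738 Ω
Step 3 — Series combination: Z_total = R + C = 267 - j1738 Ω = 1758∠-81.3° Ω.
Step 4 — Source phasor: V = 220∠75.6° V = 54.71 + j213.1 V.
Step 5 — Current: I = V / Z = -0.1151 + j0.04916 A = 0.1251∠156.9° A.
Step 6 — Complex power: S = V·I* = 4.18 - j27.21 VA.
Step 7 — Real power: P = Re(S) = 4.18 W.
Step 8 — Reactive power: Q = Im(S) = -27.21 VAR.
Step 9 — Apparent power: |S| = 27.53 VA.
Step 10 — Power factor: PF = P/|S| = 0.1518 (leading).

(a) P = 4.18 W  (b) Q = -27.21 VAR  (c) S = 27.53 VA  (d) PF = 0.1518 (leading)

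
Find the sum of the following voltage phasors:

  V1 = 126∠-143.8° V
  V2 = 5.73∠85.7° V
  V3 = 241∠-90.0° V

Step 1 — Convert each phasor to rectangular form:
  V1 = 126·(cos(-143.8°) + j·sin(-143.8°)) = -101.7 - j74.42 V
  V2 = 5.73·(cos(85.7°) + j·sin(85.7°)) = 0.4296 + j5.714 V
  V3 = 241·(cos(-90.0°) + j·sin(-90.0°)) = 0 - j241 V
Step 2 — Sum components: V_total = -101.2 - j309.7 V.
Step 3 — Convert to polar: |V_total| = 325.8 V, ∠V_total = -108.1°.

V_total = 325.8∠-108.1° V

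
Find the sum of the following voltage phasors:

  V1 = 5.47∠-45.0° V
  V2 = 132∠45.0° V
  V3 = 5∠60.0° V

Step 1 — Convert each phasor to rectangular form:
  V1 = 5.47·(cos(-45.0°) + j·sin(-45.0°)) = 3.868 - j3.868 V
  V2 = 132·(cos(45.0°) + j·sin(45.0°)) = 93.34 + j93.34 V
  V3 = 5·(cos(60.0°) + j·sin(60.0°)) = 2.5 + j4.33 V
Step 2 — Sum components: V_total = 99.71 + j93.8 V.
Step 3 — Convert to polar: |V_total| = 136.9 V, ∠V_total = 43.3°.

V_total = 136.9∠43.3° V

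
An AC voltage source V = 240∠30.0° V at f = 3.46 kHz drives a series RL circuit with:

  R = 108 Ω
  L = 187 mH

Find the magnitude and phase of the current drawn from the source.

Step 1 — Angular frequency: ω = 2π·f = 2π·3460 = 2.174e+04 rad/s.
Step 2 — Component impedances:
  R: Z = R = 108 Ω
  L: Z = jωL = j·2.174e+04·0.187 = 0 + j4065 Ω
Step 3 — Series combination: Z_total = R + L = 108 + j4065 Ω = 4067∠88.5° Ω.
Step 4 — Source phasor: V = 240∠30.0° V = 207.8 + j120 V.
Step 5 — Ohm's law: I = V / Z_total = (207.8 + j120) / (108 + j4065) = 0.03085 - j0.05031 A.
Step 6 — Convert to polar: |I| = 0.05901 A, ∠I = -58.5°.

I = 0.05901∠-58.5° A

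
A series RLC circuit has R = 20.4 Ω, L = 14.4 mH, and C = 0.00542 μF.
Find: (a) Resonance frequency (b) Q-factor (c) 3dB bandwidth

Step 1 — Resonance: ω₀ = 1/√(LC) = 1/√(0.0144·5.42e-09) = 1.132e+05 rad/s.
Step 2 — f₀ = ω₀/(2π) = 1.802e+04 Hz.
Step 3 — Series Q: Q = ω₀L/R = 1.132e+05·0.0144/20.4 = 79.9.
Step 4 — Bandwidth: Δω = ω₀/Q = 1417 rad/s; BW = Δω/(2π) = 225.5 Hz.

(a) f₀ = 1.802e+04 Hz  (b) Q = 79.9  (c) BW = 225.5 Hz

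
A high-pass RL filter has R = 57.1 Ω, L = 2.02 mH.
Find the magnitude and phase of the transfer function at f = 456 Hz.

Step 1 — Angular frequency: ω = 2π·456 = 2865 rad/s.
Step 2 — Transfer function: H(jω) = jωL/(R + jωL).
Step 3 — Numerator jωL = j·5.788; denominator R + jωL = 57.1 + j5.788.
Step 4 — H = 0.01017 + j0.1003.
Step 5 — Magnitude: |H| = 0.1008 (-19.9 dB); phase: φ = 84.2°.

|H| = 0.1008 (-19.9 dB), φ = 84.2°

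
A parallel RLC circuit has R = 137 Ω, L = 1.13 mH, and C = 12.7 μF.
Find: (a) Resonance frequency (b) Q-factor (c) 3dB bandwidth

Step 1 — Resonance: ω₀ = 1/√(LC) = 1/√(0.00113·1.27e-05) = 8348 rad/s.
Step 2 — f₀ = ω₀/(2π) = 1329 Hz.
Step 3 — Parallel Q: Q = R/(ω₀L) = 137/(8348·0.00113) = 14.52.
Step 4 — Bandwidth: Δω = ω₀/Q = 574.7 rad/s; BW = Δω/(2π) = 91.47 Hz.

(a) f₀ = 1329 Hz  (b) Q = 14.52  (c) BW = 91.47 Hz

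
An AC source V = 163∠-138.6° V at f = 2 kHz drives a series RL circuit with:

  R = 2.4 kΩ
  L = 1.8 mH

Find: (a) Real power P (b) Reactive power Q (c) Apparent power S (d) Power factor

Step 1 — Angular frequency: ω = 2π·f = 2π·2000 = 1.257e+04 rad/s.
Step 2 — Component impedances:
  R: Z = R = 2400 Ω
  L: Z = jωL = j·1.257e+04·0.0018 = 0 + j22.62 Ω
Step 3 — Series combination: Z_total = R + L = 2400 + j22.62 Ω = 2400∠0.5° Ω.
Step 4 — Source phasor: V = 163∠-138.6° V = -122.3 - j107.8 V.
Step 5 — Current: I = V / Z = -0.05136 - j0.04443 A = 0.06791∠-139.1° A.
Step 6 — Complex power: S = V·I* = 11.07 + j0.1043 VA.
Step 7 — Real power: P = Re(S) = 11.07 W.
Step 8 — Reactive power: Q = Im(S) = 0.1043 VAR.
Step 9 — Apparent power: |S| = 11.07 VA.
Step 10 — Power factor: PF = P/|S| = 1 (lagging).

(a) P = 11.07 W  (b) Q = 0.1043 VAR  (c) S = 11.07 VA  (d) PF = 1 (lagging)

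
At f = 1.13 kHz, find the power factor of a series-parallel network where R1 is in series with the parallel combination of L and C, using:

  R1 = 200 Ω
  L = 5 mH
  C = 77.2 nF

Step 1 — Angular frequency: ω = 2π·f = 2π·1130 = 7100 rad/s.
Step 2 — Component impedances:
  R1: Z = R = 200 Ω
  L: Z = jωL = j·7100·0.005 = 0 + j35.5 Ω
  C: Z = 1/(jωC) = -j/(ω·C) = 0 - j1824 Ω
Step 3 — Parallel branch: L || C = 1/(1/L + 1/C) = 0 + j36.2 Ω.
Step 4 — Series with R1: Z_total = R1 + (L || C) = 200 + j36.2 Ω = 203.3∠10.3° Ω.
Step 5 — Power factor: PF = cos(φ) = Re(Z)/|Z| = 200/203.25 = 0.984.
Step 6 — Type: Im(Z) = 36.2 ⇒ lagging (phase φ = 10.3°).

PF = 0.984 (lagging, φ = 10.3°)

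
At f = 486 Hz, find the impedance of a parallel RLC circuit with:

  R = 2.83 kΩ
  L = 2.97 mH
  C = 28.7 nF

Step 1 — Angular frequency: ω = 2π·f = 2π·486 = 3054 rad/s.
Step 2 — Component impedances:
  R: Z = R = 2830 Ω
  L: Z = jωL = j·3054·0.00297 = 0 + j9.069 Ω
  C: Z = 1/(jωC) = -j/(ω·C) = 0 - j1.141e+04 Ω
Step 3 — Parallel combination: 1/Z_total = 1/R + 1/L + 1/C; Z_total = 0.02911 + j9.076 Ω = 9.076∠89.8° Ω.

Z = 0.02911 + j9.076 Ω = 9.076∠89.8° Ω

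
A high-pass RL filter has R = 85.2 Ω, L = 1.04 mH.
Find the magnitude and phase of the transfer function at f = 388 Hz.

Step 1 — Angular frequency: ω = 2π·388 = 2438 rad/s.
Step 2 — Transfer function: H(jω) = jωL/(R + jωL).
Step 3 — Numerator jωL = j·2.535; denominator R + jωL = 85.2 + j2.535.
Step 4 — H = 0.0008848 + j0.02973.
Step 5 — Magnitude: |H| = 0.02974 (-30.5 dB); phase: φ = 88.3°.

|H| = 0.02974 (-30.5 dB), φ = 88.3°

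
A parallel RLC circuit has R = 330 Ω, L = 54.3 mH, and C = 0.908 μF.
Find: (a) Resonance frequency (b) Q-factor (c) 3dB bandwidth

Step 1 — Resonance: ω₀ = 1/√(LC) = 1/√(0.0543·9.08e-07) = 4504 rad/s.
Step 2 — f₀ = ω₀/(2π) = 716.8 Hz.
Step 3 — Parallel Q: Q = R/(ω₀L) = 330/(4504·0.0543) = 1.349.
Step 4 — Bandwidth: Δω = ω₀/Q = 3337 rad/s; BW = Δω/(2π) = 531.2 Hz.

(a) f₀ = 716.8 Hz  (b) Q = 1.349  (c) BW = 531.2 Hz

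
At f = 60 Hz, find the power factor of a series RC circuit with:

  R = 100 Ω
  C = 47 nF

Step 1 — Angular frequency: ω = 2π·f = 2π·60 = 377 rad/s.
Step 2 — Component impedances:
  R: Z = R = 100 Ω
  C: Z = 1/(jωC) = -j/(ω·C) = 0 - j5.644e+04 Ω
Step 3 — Series combination: Z_total = R + C = 100 - j5.644e+04 Ω = 5.644e+04∠-89.9° Ω.
Step 4 — Power factor: PF = cos(φ) = Re(Z)/|Z| = 100/5.644e+04 = 0.001772.
Step 5 — Type: Im(Z) = -5.644e+04 ⇒ leading (phase φ = -89.9°).

PF = 0.001772 (leading, φ = -89.9°)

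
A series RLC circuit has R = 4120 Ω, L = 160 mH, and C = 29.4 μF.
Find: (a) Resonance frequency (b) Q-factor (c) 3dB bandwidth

Step 1 — Resonance: ω₀ = 1/√(LC) = 1/√(0.16·2.94e-05) = 461.1 rad/s.
Step 2 — f₀ = ω₀/(2π) = 73.38 Hz.
Step 3 — Series Q: Q = ω₀L/R = 461.1·0.16/4120 = 0.01791.
Step 4 — Bandwidth: Δω = ω₀/Q = 2.575e+04 rad/s; BW = Δω/(2π) = 4098 Hz.

(a) f₀ = 73.38 Hz  (b) Q = 0.01791  (c) BW = 4098 Hz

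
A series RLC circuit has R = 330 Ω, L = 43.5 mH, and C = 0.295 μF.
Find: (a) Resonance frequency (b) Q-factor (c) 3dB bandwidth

Step 1 — Resonance condition Im(Z)=0 gives ω₀ = 1/√(LC).
Step 2 — ω₀ = 1/√(0.0435·2.95e-07) = 8828 rad/s.
Step 3 — f₀ = ω₀/(2π) = 1405 Hz.
Step 4 — Series Q: Q = ω₀L/R = 8828·0.0435/330 = 1.164.
Step 5 — 3dB bandwidth: Δω = ω₀/Q = 7586 rad/s; BW = Δω/(2π) = 1207 Hz.

(a) f₀ = 1405 Hz  (b) Q = 1.164  (c) BW = 1207 Hz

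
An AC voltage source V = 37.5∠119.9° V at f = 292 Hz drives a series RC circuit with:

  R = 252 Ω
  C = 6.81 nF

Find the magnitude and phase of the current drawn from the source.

Step 1 — Angular frequency: ω = 2π·f = 2π·292 = 1835 rad/s.
Step 2 — Component impedances:
  R: Z = R = 252 Ω
  C: Z = 1/(jωC) = -j/(ω·C) = 0 - j8.004e+04 Ω
Step 3 — Series combination: Z_total = R + C = 252 - j8.004e+04 Ω = 8.004e+04∠-89.8° Ω.
Step 4 — Source phasor: V = 37.5∠119.9° V = -18.69 + j32.51 V.
Step 5 — Ohm's law: I = V / Z_total = (-18.69 + j32.51) / (252 - j8.004e+04) = -0.0004069 - j0.0002323 A.
Step 6 — Convert to polar: |I| = 0.0004685 A, ∠I = -150.3°.

I = 0.0004685∠-150.3° A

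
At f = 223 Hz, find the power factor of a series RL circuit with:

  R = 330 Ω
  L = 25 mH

Step 1 — Angular frequency: ω = 2π·f = 2π·223 = 1401 rad/s.
Step 2 — Component impedances:
  R: Z = R = 330 Ω
  L: Z = jωL = j·1401·0.025 = 0 + j35.03 Ω
Step 3 — Series combination: Z_total = R + L = 330 + j35.03 Ω = 331.9∠6.1° Ω.
Step 4 — Power factor: PF = cos(φ) = Re(Z)/|Z| = 330/331.85 = 0.9944.
Step 5 — Type: Im(Z) = 35.03 ⇒ lagging (phase φ = 6.1°).

PF = 0.9944 (lagging, φ = 6.1°)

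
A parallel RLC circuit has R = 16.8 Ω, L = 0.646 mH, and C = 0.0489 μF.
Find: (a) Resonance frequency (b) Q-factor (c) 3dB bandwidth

Step 1 — Resonance: ω₀ = 1/√(LC) = 1/√(0.000646·4.89e-08) = 1.779e+05 rad/s.
Step 2 — f₀ = ω₀/(2π) = 2.832e+04 Hz.
Step 3 — Parallel Q: Q = R/(ω₀L) = 16.8/(1.779e+05·0.000646) = 0.1462.
Step 4 — Bandwidth: Δω = ω₀/Q = 1.217e+06 rad/s; BW = Δω/(2π) = 1.937e+05 Hz.

(a) f₀ = 2.832e+04 Hz  (b) Q = 0.1462  (c) BW = 1.937e+05 Hz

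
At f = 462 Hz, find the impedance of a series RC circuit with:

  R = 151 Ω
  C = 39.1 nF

Step 1 — Angular frequency: ω = 2π·f = 2π·462 = 2903 rad/s.
Step 2 — Component impedances:
  R: Z = R = 151 Ω
  C: Z = 1/(jωC) = -j/(ω·C) = 0 - j8811 Ω
Step 3 — Series combination: Z_total = R + C = 151 - j8811 Ω = 8812∠-89.0° Ω.

Z = 151 - j8811 Ω = 8812∠-89.0° Ω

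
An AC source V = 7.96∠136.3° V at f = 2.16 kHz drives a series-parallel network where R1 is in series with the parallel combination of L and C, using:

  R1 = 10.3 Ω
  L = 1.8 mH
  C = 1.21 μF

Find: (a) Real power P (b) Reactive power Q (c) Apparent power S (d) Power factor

Step 1 — Angular frequency: ω = 2π·f = 2π·2160 = 1.357e+04 rad/s.
Step 2 — Component impedances:
  R1: Z = R = 10.3 Ω
  L: Z = jωL = j·1.357e+04·0.0018 = 0 + j24.43 Ω
  C: Z = 1/(jωC) = -j/(ω·C) = 0 - j60.89 Ω
Step 3 — Parallel branch: L || C = 1/(1/L + 1/C) = 0 + j40.79 Ω.
Step 4 — Series with R1: Z_total = R1 + (L || C) = 10.3 + j40.79 Ω = 42.07∠75.8° Ω.
Step 5 — Source phasor: V = 7.96∠136.3° V = -5.755 + j5.499 V.
Step 6 — Current: I = V / Z = 0.09325 + j0.1646 A = 0.1892∠60.5° A.
Step 7 — Complex power: S = V·I* = 0.3687 + j1.46 VA.
Step 8 — Real power: P = Re(S) = 0.3687 W.
Step 9 — Reactive power: Q = Im(S) = 1.46 VAR.
Step 10 — Apparent power: |S| = 1.506 VA.
Step 11 — Power factor: PF = P/|S| = 0.2448 (lagging).

(a) P = 0.3687 W  (b) Q = 1.46 VAR  (c) S = 1.506 VA  (d) PF = 0.2448 (lagging)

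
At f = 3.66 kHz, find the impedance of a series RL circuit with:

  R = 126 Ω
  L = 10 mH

Step 1 — Angular frequency: ω = 2π·f = 2π·3660 = 2.3e+04 rad/s.
Step 2 — Component impedances:
  R: Z = R = 126 Ω
  L: Z = jωL = j·2.3e+04·0.01 = 0 + j230 Ω
Step 3 — Series combination: Z_total = R + L = 126 + j230 Ω = 262.2∠61.3° Ω.

Z = 126 + j230 Ω = 262.2∠61.3° Ω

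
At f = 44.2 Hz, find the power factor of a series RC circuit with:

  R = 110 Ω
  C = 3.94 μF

Step 1 — Angular frequency: ω = 2π·f = 2π·44.2 = 277.7 rad/s.
Step 2 — Component impedances:
  R: Z = R = 110 Ω
  C: Z = 1/(jωC) = -j/(ω·C) = 0 - j913.9 Ω
Step 3 — Series combination: Z_total = R + C = 110 - j913.9 Ω = 920.5∠-83.1° Ω.
Step 4 — Power factor: PF = cos(φ) = Re(Z)/|Z| = 110/920.5 = 0.1195.
Step 5 — Type: Im(Z) = -913.9 ⇒ leading (phase φ = -83.1°).

PF = 0.1195 (leading, φ = -83.1°)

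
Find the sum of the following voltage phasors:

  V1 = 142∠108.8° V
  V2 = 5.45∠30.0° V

Step 1 — Convert each phasor to rectangular form:
  V1 = 142·(cos(108.8°) + j·sin(108.8°)) = -45.76 + j134.4 V
  V2 = 5.45·(cos(30.0°) + j·sin(30.0°)) = 4.72 + j2.725 V
Step 2 — Sum components: V_total = -41.04 + j137.1 V.
Step 3 — Convert to polar: |V_total| = 143.2 V, ∠V_total = 106.7°.

V_total = 143.2∠106.7° V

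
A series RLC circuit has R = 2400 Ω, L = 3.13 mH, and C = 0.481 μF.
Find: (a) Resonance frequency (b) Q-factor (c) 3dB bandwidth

Step 1 — Resonance condition Im(Z)=0 gives ω₀ = 1/√(LC).
Step 2 — ω₀ = 1/√(0.00313·4.81e-07) = 2.577e+04 rad/s.
Step 3 — f₀ = ω₀/(2π) = 4102 Hz.
Step 4 — Series Q: Q = ω₀L/R = 2.577e+04·0.00313/2400 = 0.03361.
Step 5 — 3dB bandwidth: Δω = ω₀/Q = 7.668e+05 rad/s; BW = Δω/(2π) = 1.22e+05 Hz.

(a) f₀ = 4102 Hz  (b) Q = 0.03361  (c) BW = 1.22e+05 Hz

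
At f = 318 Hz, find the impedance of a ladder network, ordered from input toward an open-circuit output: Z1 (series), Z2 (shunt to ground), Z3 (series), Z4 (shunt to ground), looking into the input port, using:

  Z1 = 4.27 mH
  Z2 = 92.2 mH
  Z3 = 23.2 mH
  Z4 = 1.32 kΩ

Step 1 — Angular frequency: ω = 2π·f = 2π·318 = 1998 rad/s.
Step 2 — Component impedances:
  Z1: Z = jωL = j·1998·0.00427 = 0 + j8.532 Ω
  Z2: Z = jωL = j·1998·0.0922 = 0 + j184.2 Ω
  Z3: Z = jωL = j·1998·0.0232 = 0 + j46.35 Ω
  Z4: Z = R = 1320 Ω
Step 3 — Ladder network (open output): work backward from the far end, alternating series and parallel combinations. Z_in = 24.95 + j188.4 Ω = 190∠82.5° Ω.

Z = 24.95 + j188.4 Ω = 190∠82.5° Ω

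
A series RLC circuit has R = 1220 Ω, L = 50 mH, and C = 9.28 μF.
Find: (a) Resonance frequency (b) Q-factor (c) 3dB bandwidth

Step 1 — Resonance condition Im(Z)=0 gives ω₀ = 1/√(LC).
Step 2 — ω₀ = 1/√(0.05·9.28e-06) = 1468 rad/s.
Step 3 — f₀ = ω₀/(2π) = 233.6 Hz.
Step 4 — Series Q: Q = ω₀L/R = 1468·0.05/1220 = 0.06017.
Step 5 — 3dB bandwidth: Δω = ω₀/Q = 2.44e+04 rad/s; BW = Δω/(2π) = 3883 Hz.

(a) f₀ = 233.6 Hz  (b) Q = 0.06017  (c) BW = 3883 Hz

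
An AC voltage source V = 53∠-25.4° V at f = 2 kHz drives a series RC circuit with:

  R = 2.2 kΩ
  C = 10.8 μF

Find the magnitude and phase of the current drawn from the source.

Step 1 — Angular frequency: ω = 2π·f = 2π·2000 = 1.257e+04 rad/s.
Step 2 — Component impedances:
  R: Z = R = 2200 Ω
  C: Z = 1/(jωC) = -j/(ω·C) = 0 - j7.368 Ω
Step 3 — Series combination: Z_total = R + C = 2200 - j7.368 Ω = 2200∠-0.2° Ω.
Step 4 — Source phasor: V = 53∠-25.4° V = 47.88 - j22.73 V.
Step 5 — Ohm's law: I = V / Z_total = (47.88 - j22.73) / (2200 - j7.368) = 0.0218 - j0.01026 A.
Step 6 — Convert to polar: |I| = 0.02409 A, ∠I = -25.2°.

I = 0.02409∠-25.2° A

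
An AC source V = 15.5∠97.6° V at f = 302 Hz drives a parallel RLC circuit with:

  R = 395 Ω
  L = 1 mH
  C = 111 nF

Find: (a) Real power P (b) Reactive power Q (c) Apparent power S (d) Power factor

Step 1 — Angular frequency: ω = 2π·f = 2π·302 = 1898 rad/s.
Step 2 — Component impedances:
  R: Z = R = 395 Ω
  L: Z = jωL = j·1898·0.001 = 0 + j1.898 Ω
  C: Z = 1/(jωC) = -j/(ω·C) = 0 - j4748 Ω
Step 3 — Parallel combination: 1/Z_total = 1/R + 1/L + 1/C; Z_total = 0.009122 + j1.898 Ω = 1.898∠89.7° Ω.
Step 4 — Source phasor: V = 15.5∠97.6° V = -2.05 + j15.36 V.
Step 5 — Current: I = V / Z = 8.088 + j1.119 A = 8.165∠7.9° A.
Step 6 — Complex power: S = V·I* = 0.6082 + j126.6 VA.
Step 7 — Real power: P = Re(S) = 0.6082 W.
Step 8 — Reactive power: Q = Im(S) = 126.6 VAR.
Step 9 — Apparent power: |S| = 126.6 VA.
Step 10 — Power factor: PF = P/|S| = 0.004806 (lagging).

(a) P = 0.6082 W  (b) Q = 126.6 VAR  (c) S = 126.6 VA  (d) PF = 0.004806 (lagging)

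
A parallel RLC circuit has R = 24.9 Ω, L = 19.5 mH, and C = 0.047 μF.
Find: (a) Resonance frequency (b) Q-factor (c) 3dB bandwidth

Step 1 — Resonance: ω₀ = 1/√(LC) = 1/√(0.0195·4.7e-08) = 3.303e+04 rad/s.
Step 2 — f₀ = ω₀/(2π) = 5257 Hz.
Step 3 — Parallel Q: Q = R/(ω₀L) = 24.9/(3.303e+04·0.0195) = 0.03866.
Step 4 — Bandwidth: Δω = ω₀/Q = 8.545e+05 rad/s; BW = Δω/(2π) = 1.36e+05 Hz.

(a) f₀ = 5257 Hz  (b) Q = 0.03866  (c) BW = 1.36e+05 Hz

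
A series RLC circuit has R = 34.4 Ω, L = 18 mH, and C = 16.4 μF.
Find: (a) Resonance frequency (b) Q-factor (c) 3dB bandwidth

Step 1 — Resonance: ω₀ = 1/√(LC) = 1/√(0.018·1.64e-05) = 1841 rad/s.
Step 2 — f₀ = ω₀/(2π) = 292.9 Hz.
Step 3 — Series Q: Q = ω₀L/R = 1841·0.018/34.4 = 0.9631.
Step 4 — Bandwidth: Δω = ω₀/Q = 1911 rad/s; BW = Δω/(2π) = 304.2 Hz.

(a) f₀ = 292.9 Hz  (b) Q = 0.9631  (c) BW = 304.2 Hz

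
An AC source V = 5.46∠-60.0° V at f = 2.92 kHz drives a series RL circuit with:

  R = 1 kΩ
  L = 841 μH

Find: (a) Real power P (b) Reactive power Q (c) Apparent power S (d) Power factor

Step 1 — Angular frequency: ω = 2π·f = 2π·2920 = 1.835e+04 rad/s.
Step 2 — Component impedances:
  R: Z = R = 1000 Ω
  L: Z = jωL = j·1.835e+04·0.000841 = 0 + j15.43 Ω
Step 3 — Series combination: Z_total = R + L = 1000 + j15.43 Ω = 1000∠0.9° Ω.
Step 4 — Source phasor: V = 5.46∠-60.0° V = 2.73 - j4.728 V.
Step 5 — Current: I = V / Z = 0.002656 - j0.004769 A = 0.005459∠-60.9° A.
Step 6 — Complex power: S = V·I* = 0.0298 + j0.0004599 VA.
Step 7 — Real power: P = Re(S) = 0.0298 W.
Step 8 — Reactive power: Q = Im(S) = 0.0004599 VAR.
Step 9 — Apparent power: |S| = 0.02981 VA.
Step 10 — Power factor: PF = P/|S| = 0.9999 (lagging).

(a) P = 0.0298 W  (b) Q = 0.0004599 VAR  (c) S = 0.02981 VA  (d) PF = 0.9999 (lagging)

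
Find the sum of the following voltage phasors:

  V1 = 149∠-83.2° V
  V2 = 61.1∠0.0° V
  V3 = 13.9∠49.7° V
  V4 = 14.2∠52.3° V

Step 1 — Convert each phasor to rectangular form:
  V1 = 149·(cos(-83.2°) + j·sin(-83.2°)) = 17.64 - j148 V
  V2 = 61.1·(cos(0.0°) + j·sin(0.0°)) = 61.1 V
  V3 = 13.9·(cos(49.7°) + j·sin(49.7°)) = 8.99 + j10.6 V
  V4 = 14.2·(cos(52.3°) + j·sin(52.3°)) = 8.684 + j11.24 V
Step 2 — Sum components: V_total = 96.42 - j126.1 V.
Step 3 — Convert to polar: |V_total| = 158.7 V, ∠V_total = -52.6°.

V_total = 158.7∠-52.6° V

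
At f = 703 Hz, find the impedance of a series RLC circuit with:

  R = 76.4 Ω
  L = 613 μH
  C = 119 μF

Step 1 — Angular frequency: ω = 2π·f = 2π·703 = 4417 rad/s.
Step 2 — Component impedances:
  R: Z = R = 76.4 Ω
  L: Z = jωL = j·4417·0.000613 = 0 + j2.708 Ω
  C: Z = 1/(jωC) = -j/(ω·C) = 0 - j1.902 Ω
Step 3 — Series combination: Z_total = R + L + C = 76.4 + j0.8052 Ω = 76.4∠0.6° Ω.

Z = 76.4 + j0.8052 Ω = 76.4∠0.6° Ω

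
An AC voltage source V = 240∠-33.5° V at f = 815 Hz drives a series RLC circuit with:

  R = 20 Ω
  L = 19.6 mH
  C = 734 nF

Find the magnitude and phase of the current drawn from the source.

Step 1 — Angular frequency: ω = 2π·f = 2π·815 = 5121 rad/s.
Step 2 — Component impedances:
  R: Z = R = 20 Ω
  L: Z = jωL = j·5121·0.0196 = 0 + j100.4 Ω
  C: Z = 1/(jωC) = -j/(ω·C) = 0 - j266.1 Ω
Step 3 — Series combination: Z_total = R + L + C = 20 - j165.7 Ω = 166.9∠-83.1° Ω.
Step 4 — Source phasor: V = 240∠-33.5° V = 200.1 - j132.5 V.
Step 5 — Ohm's law: I = V / Z_total = (200.1 - j132.5) / (20 - j165.7) = 0.9317 + j1.095 A.
Step 6 — Convert to polar: |I| = 1.438 A, ∠I = 49.6°.

I = 1.438∠49.6° A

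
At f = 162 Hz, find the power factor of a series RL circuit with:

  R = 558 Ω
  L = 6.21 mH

Step 1 — Angular frequency: ω = 2π·f = 2π·162 = 1018 rad/s.
Step 2 — Component impedances:
  R: Z = R = 558 Ω
  L: Z = jωL = j·1018·0.00621 = 0 + j6.321 Ω
Step 3 — Series combination: Z_total = R + L = 558 + j6.321 Ω = 558∠0.6° Ω.
Step 4 — Power factor: PF = cos(φ) = Re(Z)/|Z| = 558/558.04 = 0.9999.
Step 5 — Type: Im(Z) = 6.321 ⇒ lagging (phase φ = 0.6°).

PF = 0.9999 (lagging, φ = 0.6°)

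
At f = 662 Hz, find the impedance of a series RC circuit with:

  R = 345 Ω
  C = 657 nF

Step 1 — Angular frequency: ω = 2π·f = 2π·662 = 4159 rad/s.
Step 2 — Component impedances:
  R: Z = R = 345 Ω
  C: Z = 1/(jωC) = -j/(ω·C) = 0 - j365.9 Ω
Step 3 — Series combination: Z_total = R + C = 345 - j365.9 Ω = 502.9∠-46.7° Ω.

Z = 345 - j365.9 Ω = 502.9∠-46.7° Ω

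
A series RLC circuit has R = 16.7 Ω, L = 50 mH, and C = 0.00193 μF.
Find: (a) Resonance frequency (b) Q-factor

Step 1 — Resonance condition Im(Z)=0 gives ω₀ = 1/√(LC).
Step 2 — ω₀ = 1/√(0.05·1.93e-09) = 1.018e+05 rad/s.
Step 3 — f₀ = ω₀/(2π) = 1.62e+04 Hz.
Step 4 — Series Q: Q = ω₀L/R = 1.018e+05·0.05/16.7 = 304.8.

(a) f₀ = 1.62e+04 Hz  (b) Q = 304.8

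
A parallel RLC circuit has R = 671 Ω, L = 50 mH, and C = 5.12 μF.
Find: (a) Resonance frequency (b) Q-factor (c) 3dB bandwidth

Step 1 — Resonance: ω₀ = 1/√(LC) = 1/√(0.05·5.12e-06) = 1976 rad/s.
Step 2 — f₀ = ω₀/(2π) = 314.6 Hz.
Step 3 — Parallel Q: Q = R/(ω₀L) = 671/(1976·0.05) = 6.79.
Step 4 — Bandwidth: Δω = ω₀/Q = 291.1 rad/s; BW = Δω/(2π) = 46.33 Hz.

(a) f₀ = 314.6 Hz  (b) Q = 6.79  (c) BW = 46.33 Hz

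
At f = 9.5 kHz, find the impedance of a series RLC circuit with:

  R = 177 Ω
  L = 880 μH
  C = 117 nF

Step 1 — Angular frequency: ω = 2π·f = 2π·9500 = 5.969e+04 rad/s.
Step 2 — Component impedances:
  R: Z = R = 177 Ω
  L: Z = jωL = j·5.969e+04·0.00088 = 0 + j52.53 Ω
  C: Z = 1/(jωC) = -j/(ω·C) = 0 - j143.2 Ω
Step 3 — Series combination: Z_total = R + L + C = 177 - j90.66 Ω = 198.9∠-27.1° Ω.

Z = 177 - j90.66 Ω = 198.9∠-27.1° Ω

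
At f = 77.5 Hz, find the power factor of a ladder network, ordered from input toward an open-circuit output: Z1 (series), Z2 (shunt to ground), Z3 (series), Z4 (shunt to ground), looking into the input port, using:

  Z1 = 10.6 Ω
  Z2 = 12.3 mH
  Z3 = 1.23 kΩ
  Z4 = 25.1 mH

Step 1 — Angular frequency: ω = 2π·f = 2π·77.5 = 486.9 rad/s.
Step 2 — Component impedances:
  Z1: Z = R = 10.6 Ω
  Z2: Z = jωL = j·486.9·0.0123 = 0 + j5.989 Ω
  Z3: Z = R = 1230 Ω
  Z4: Z = jωL = j·486.9·0.0251 = 0 + j12.22 Ω
Step 3 — Ladder network (open output): work backward from the far end, alternating series and parallel combinations. Z_in = 10.63 + j5.989 Ω = 12.2∠29.4° Ω.
Step 4 — Power factor: PF = cos(φ) = Re(Z)/|Z| = 10.629/12.2 = 0.8712.
Step 5 — Type: Im(Z) = 5.989 ⇒ lagging (phase φ = 29.4°).

PF = 0.8712 (lagging, φ = 29.4°)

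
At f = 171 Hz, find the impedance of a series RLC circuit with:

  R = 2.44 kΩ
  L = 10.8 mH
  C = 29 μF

Step 1 — Angular frequency: ω = 2π·f = 2π·171 = 1074 rad/s.
Step 2 — Component impedances:
  R: Z = R = 2440 Ω
  L: Z = jωL = j·1074·0.0108 = 0 + j11.6 Ω
  C: Z = 1/(jωC) = -j/(ω·C) = 0 - j32.09 Ω
Step 3 — Series combination: Z_total = R + L + C = 2440 - j20.49 Ω = 2440∠-0.5° Ω.

Z = 2440 - j20.49 Ω = 2440∠-0.5° Ω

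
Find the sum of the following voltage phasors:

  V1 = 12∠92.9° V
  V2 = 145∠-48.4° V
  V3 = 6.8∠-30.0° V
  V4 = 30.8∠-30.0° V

Step 1 — Convert each phasor to rectangular form:
  V1 = 12·(cos(92.9°) + j·sin(92.9°)) = -0.6071 + j11.98 V
  V2 = 145·(cos(-48.4°) + j·sin(-48.4°)) = 96.27 - j108.4 V
  V3 = 6.8·(cos(-30.0°) + j·sin(-30.0°)) = 5.889 - j3.4 V
  V4 = 30.8·(cos(-30.0°) + j·sin(-30.0°)) = 26.67 - j15.4 V
Step 2 — Sum components: V_total = 128.2 - j115.2 V.
Step 3 — Convert to polar: |V_total| = 172.4 V, ∠V_total = -41.9°.

V_total = 172.4∠-41.9° V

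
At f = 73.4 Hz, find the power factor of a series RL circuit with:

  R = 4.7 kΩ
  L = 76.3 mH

Step 1 — Angular frequency: ω = 2π·f = 2π·73.4 = 461.2 rad/s.
Step 2 — Component impedances:
  R: Z = R = 4700 Ω
  L: Z = jωL = j·461.2·0.0763 = 0 + j35.19 Ω
Step 3 — Series combination: Z_total = R + L = 4700 + j35.19 Ω = 4700∠0.4° Ω.
Step 4 — Power factor: PF = cos(φ) = Re(Z)/|Z| = 4700/4700 = 1.
Step 5 — Type: Im(Z) = 35.19 ⇒ lagging (phase φ = 0.4°).

PF = 1 (lagging, φ = 0.4°)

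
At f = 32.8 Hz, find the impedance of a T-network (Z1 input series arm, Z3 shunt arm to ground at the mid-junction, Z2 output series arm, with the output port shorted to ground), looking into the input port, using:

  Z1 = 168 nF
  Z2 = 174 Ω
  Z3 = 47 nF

Step 1 — Angular frequency: ω = 2π·f = 2π·32.8 = 206.1 rad/s.
Step 2 — Component impedances:
  Z1: Z = 1/(jωC) = -j/(ω·C) = 0 - j2.888e+04 Ω
  Z2: Z = R = 174 Ω
  Z3: Z = 1/(jωC) = -j/(ω·C) = 0 - j1.032e+05 Ω
Step 3 — With the output port shorted to ground, the output series arm Z2 runs from the junction to ground; the shunt arm Z3 also runs from the junction to ground. They appear in parallel: Z3 || Z2 = 174 - j0.2933 Ω.
Step 4 — Series with input arm Z1: Z_in = Z1 + (Z3 || Z2) = 174 - j2.888e+04 Ω = 2.888e+04∠-89.7° Ω.

Z = 174 - j2.888e+04 Ω = 2.888e+04∠-89.7° Ω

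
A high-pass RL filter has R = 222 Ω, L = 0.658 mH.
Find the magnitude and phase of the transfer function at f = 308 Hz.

Step 1 — Angular frequency: ω = 2π·308 = 1935 rad/s.
Step 2 — Transfer function: H(jω) = jωL/(R + jωL).
Step 3 — Numerator jωL = j·1.273; denominator R + jωL = 222 + j1.273.
Step 4 — H = 3.29e-05 + j0.005736.
Step 5 — Magnitude: |H| = 0.005736 (-44.8 dB); phase: φ = 89.7°.

|H| = 0.005736 (-44.8 dB), φ = 89.7°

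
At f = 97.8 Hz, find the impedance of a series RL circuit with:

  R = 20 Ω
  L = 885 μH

Step 1 — Angular frequency: ω = 2π·f = 2π·97.8 = 614.5 rad/s.
Step 2 — Component impedances:
  R: Z = R = 20 Ω
  L: Z = jωL = j·614.5·0.000885 = 0 + j0.5438 Ω
Step 3 — Series combination: Z_total = R + L = 20 + j0.5438 Ω = 20.01∠1.6° Ω.

Z = 20 + j0.5438 Ω = 20.01∠1.6° Ω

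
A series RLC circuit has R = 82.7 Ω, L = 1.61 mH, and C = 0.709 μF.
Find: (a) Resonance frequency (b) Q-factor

Step 1 — Resonance condition Im(Z)=0 gives ω₀ = 1/√(LC).
Step 2 — ω₀ = 1/√(0.00161·7.09e-07) = 2.96e+04 rad/s.
Step 3 — f₀ = ω₀/(2π) = 4711 Hz.
Step 4 — Series Q: Q = ω₀L/R = 2.96e+04·0.00161/82.7 = 0.5762.

(a) f₀ = 4711 Hz  (b) Q = 0.5762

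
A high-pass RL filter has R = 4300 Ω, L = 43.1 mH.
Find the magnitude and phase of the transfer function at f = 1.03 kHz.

Step 1 — Angular frequency: ω = 2π·1030 = 6472 rad/s.
Step 2 — Transfer function: H(jω) = jωL/(R + jωL).
Step 3 — Numerator jωL = j·278.9; denominator R + jωL = 4300 + j278.9.
Step 4 — H = 0.00419 + j0.0646.
Step 5 — Magnitude: |H| = 0.06473 (-23.8 dB); phase: φ = 86.3°.

|H| = 0.06473 (-23.8 dB), φ = 86.3°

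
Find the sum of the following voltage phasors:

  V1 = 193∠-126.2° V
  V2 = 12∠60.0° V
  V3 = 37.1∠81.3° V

Step 1 — Convert each phasor to rectangular form:
  V1 = 193·(cos(-126.2°) + j·sin(-126.2°)) = -114 - j155.7 V
  V2 = 12·(cos(60.0°) + j·sin(60.0°)) = 6 + j10.39 V
  V3 = 37.1·(cos(81.3°) + j·sin(81.3°)) = 5.612 + j36.67 V
Step 2 — Sum components: V_total = -102.4 - j108.7 V.
Step 3 — Convert to polar: |V_total| = 149.3 V, ∠V_total = -133.3°.

V_total = 149.3∠-133.3° V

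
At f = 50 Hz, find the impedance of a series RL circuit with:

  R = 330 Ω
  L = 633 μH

Step 1 — Angular frequency: ω = 2π·f = 2π·50 = 314.2 rad/s.
Step 2 — Component impedances:
  R: Z = R = 330 Ω
  L: Z = jωL = j·314.2·0.000633 = 0 + j0.1989 Ω
Step 3 — Series combination: Z_total = R + L = 330 + j0.1989 Ω = 330∠0.0° Ω.

Z = 330 + j0.1989 Ω = 330∠0.0° Ω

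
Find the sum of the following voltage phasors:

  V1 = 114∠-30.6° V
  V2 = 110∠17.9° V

Step 1 — Convert each phasor to rectangular form:
  V1 = 114·(cos(-30.6°) + j·sin(-30.6°)) = 98.12 - j58.03 V
  V2 = 110·(cos(17.9°) + j·sin(17.9°)) = 104.7 + j33.81 V
Step 2 — Sum components: V_total = 202.8 - j24.22 V.
Step 3 — Convert to polar: |V_total| = 204.2 V, ∠V_total = -6.8°.

V_total = 204.2∠-6.8° V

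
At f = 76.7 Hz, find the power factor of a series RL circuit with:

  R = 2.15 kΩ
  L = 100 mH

Step 1 — Angular frequency: ω = 2π·f = 2π·76.7 = 481.9 rad/s.
Step 2 — Component impedances:
  R: Z = R = 2150 Ω
  L: Z = jωL = j·481.9·0.1 = 0 + j48.19 Ω
Step 3 — Series combination: Z_total = R + L = 2150 + j48.19 Ω = 2151∠1.3° Ω.
Step 4 — Power factor: PF = cos(φ) = Re(Z)/|Z| = 2150/2150.54 = 0.9997.
Step 5 — Type: Im(Z) = 48.19 ⇒ lagging (phase φ = 1.3°).

PF = 0.9997 (lagging, φ = 1.3°)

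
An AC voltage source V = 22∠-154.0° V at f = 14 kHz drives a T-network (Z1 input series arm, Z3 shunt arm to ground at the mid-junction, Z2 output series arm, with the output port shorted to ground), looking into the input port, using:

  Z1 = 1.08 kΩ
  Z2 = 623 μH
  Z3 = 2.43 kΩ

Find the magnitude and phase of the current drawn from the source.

Step 1 — Angular frequency: ω = 2π·f = 2π·1.4e+04 = 8.796e+04 rad/s.
Step 2 — Component impedances:
  Z1: Z = R = 1080 Ω
  Z2: Z = jωL = j·8.796e+04·0.000623 = 0 + j54.8 Ω
  Z3: Z = R = 2430 Ω
Step 3 — With the output port shorted to ground, the output series arm Z2 runs from the junction to ground; the shunt arm Z3 also runs from the junction to ground. They appear in parallel: Z3 || Z2 = 1.235 + j54.77 Ω.
Step 4 — Series with input arm Z1: Z_in = Z1 + (Z3 || Z2) = 1081 + j54.77 Ω = 1083∠2.9° Ω.
Step 5 — Source phasor: V = 22∠-154.0° V = -19.77 - j9.644 V.
Step 6 — Ohm's law: I = V / Z_total = (-19.77 - j9.644) / (1081 + j54.77) = -0.01869 - j0.007973 A.
Step 7 — Convert to polar: |I| = 0.02032 A, ∠I = -156.9°.

I = 0.02032∠-156.9° A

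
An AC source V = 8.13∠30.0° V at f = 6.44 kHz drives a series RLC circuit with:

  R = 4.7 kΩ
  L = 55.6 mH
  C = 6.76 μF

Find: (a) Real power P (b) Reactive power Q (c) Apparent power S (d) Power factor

Step 1 — Angular frequency: ω = 2π·f = 2π·6440 = 4.046e+04 rad/s.
Step 2 — Component impedances:
  R: Z = R = 4700 Ω
  L: Z = jωL = j·4.046e+04·0.0556 = 0 + j2250 Ω
  C: Z = 1/(jωC) = -j/(ω·C) = 0 - j3.656 Ω
Step 3 — Series combination: Z_total = R + L + C = 4700 + j2246 Ω = 5209∠25.5° Ω.
Step 4 — Source phasor: V = 8.13∠30.0° V = 7.041 + j4.065 V.
Step 5 — Current: I = V / Z = 0.001556 + j0.0001213 A = 0.001561∠4.5° A.
Step 6 — Complex power: S = V·I* = 0.01145 + j0.005471 VA.
Step 7 — Real power: P = Re(S) = 0.01145 W.
Step 8 — Reactive power: Q = Im(S) = 0.005471 VAR.
Step 9 — Apparent power: |S| = 0.01269 VA.
Step 10 — Power factor: PF = P/|S| = 0.9023 (lagging).

(a) P = 0.01145 W  (b) Q = 0.005471 VAR  (c) S = 0.01269 VA  (d) PF = 0.9023 (lagging)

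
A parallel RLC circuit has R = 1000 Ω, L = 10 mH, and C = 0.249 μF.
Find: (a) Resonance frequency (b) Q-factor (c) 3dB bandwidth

Step 1 — Resonance: ω₀ = 1/√(LC) = 1/√(0.01·2.49e-07) = 2.004e+04 rad/s.
Step 2 — f₀ = ω₀/(2π) = 3189 Hz.
Step 3 — Parallel Q: Q = R/(ω₀L) = 1000/(2.004e+04·0.01) = 4.99.
Step 4 — Bandwidth: Δω = ω₀/Q = 4016 rad/s; BW = Δω/(2π) = 639.2 Hz.

(a) f₀ = 3189 Hz  (b) Q = 4.99  (c) BW = 639.2 Hz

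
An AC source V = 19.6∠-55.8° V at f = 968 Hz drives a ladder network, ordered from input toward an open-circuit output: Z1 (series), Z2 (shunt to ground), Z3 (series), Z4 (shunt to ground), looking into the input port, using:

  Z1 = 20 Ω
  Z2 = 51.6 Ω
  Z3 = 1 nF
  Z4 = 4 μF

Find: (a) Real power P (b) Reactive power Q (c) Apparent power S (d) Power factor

Step 1 — Angular frequency: ω = 2π·f = 2π·968 = 6082 rad/s.
Step 2 — Component impedances:
  Z1: Z = R = 20 Ω
  Z2: Z = R = 51.6 Ω
  Z3: Z = 1/(jωC) = -j/(ω·C) = 0 - j1.644e+05 Ω
  Z4: Z = 1/(jωC) = -j/(ω·C) = 0 - j41.1 Ω
Step 3 — Ladder network (open output): work backward from the far end, alternating series and parallel combinations. Z_in = 71.6 - j0.01619 Ω = 71.6∠-0.0° Ω.
Step 4 — Source phasor: V = 19.6∠-55.8° V = 11.02 - j16.21 V.
Step 5 — Current: I = V / Z = 0.1539 - j0.2264 A = 0.2737∠-55.8° A.
Step 6 — Complex power: S = V·I* = 5.365 - j0.001213 VA.
Step 7 — Real power: P = Re(S) = 5.365 W.
Step 8 — Reactive power: Q = Im(S) = -0.001213 VAR.
Step 9 — Apparent power: |S| = 5.365 VA.
Step 10 — Power factor: PF = P/|S| = 1 (leading).

(a) P = 5.365 W  (b) Q = -0.001213 VAR  (c) S = 5.365 VA  (d) PF = 1 (leading)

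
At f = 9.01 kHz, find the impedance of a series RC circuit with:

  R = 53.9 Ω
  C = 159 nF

Step 1 — Angular frequency: ω = 2π·f = 2π·9010 = 5.661e+04 rad/s.
Step 2 — Component impedances:
  R: Z = R = 53.9 Ω
  C: Z = 1/(jωC) = -j/(ω·C) = 0 - j111.1 Ω
Step 3 — Series combination: Z_total = R + C = 53.9 - j111.1 Ω = 123.5∠-64.1° Ω.

Z = 53.9 - j111.1 Ω = 123.5∠-64.1° Ω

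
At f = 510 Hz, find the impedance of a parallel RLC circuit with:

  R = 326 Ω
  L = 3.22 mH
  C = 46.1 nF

Step 1 — Angular frequency: ω = 2π·f = 2π·510 = 3204 rad/s.
Step 2 — Component impedances:
  R: Z = R = 326 Ω
  L: Z = jωL = j·3204·0.00322 = 0 + j10.32 Ω
  C: Z = 1/(jωC) = -j/(ω·C) = 0 - j6769 Ω
Step 3 — Parallel combination: 1/Z_total = 1/R + 1/L + 1/C; Z_total = 0.3273 + j10.32 Ω = 10.33∠88.2° Ω.

Z = 0.3273 + j10.32 Ω = 10.33∠88.2° Ω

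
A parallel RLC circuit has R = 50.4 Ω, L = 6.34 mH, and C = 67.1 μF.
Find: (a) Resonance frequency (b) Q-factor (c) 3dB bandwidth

Step 1 — Resonance: ω₀ = 1/√(LC) = 1/√(0.00634·6.71e-05) = 1533 rad/s.
Step 2 — f₀ = ω₀/(2π) = 244 Hz.
Step 3 — Parallel Q: Q = R/(ω₀L) = 50.4/(1533·0.00634) = 5.185.
Step 4 — Bandwidth: Δω = ω₀/Q = 295.7 rad/s; BW = Δω/(2π) = 47.06 Hz.

(a) f₀ = 244 Hz  (b) Q = 5.185  (c) BW = 47.06 Hz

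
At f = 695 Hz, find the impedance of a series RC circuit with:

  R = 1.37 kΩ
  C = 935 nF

Step 1 — Angular frequency: ω = 2π·f = 2π·695 = 4367 rad/s.
Step 2 — Component impedances:
  R: Z = R = 1370 Ω
  C: Z = 1/(jωC) = -j/(ω·C) = 0 - j244.9 Ω
Step 3 — Series combination: Z_total = R + C = 1370 - j244.9 Ω = 1392∠-10.1° Ω.

Z = 1370 - j244.9 Ω = 1392∠-10.1° Ω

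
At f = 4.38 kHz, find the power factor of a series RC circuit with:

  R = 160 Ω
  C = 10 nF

Step 1 — Angular frequency: ω = 2π·f = 2π·4380 = 2.752e+04 rad/s.
Step 2 — Component impedances:
  R: Z = R = 160 Ω
  C: Z = 1/(jωC) = -j/(ω·C) = 0 - j3634 Ω
Step 3 — Series combination: Z_total = R + C = 160 - j3634 Ω = 3637∠-87.5° Ω.
Step 4 — Power factor: PF = cos(φ) = Re(Z)/|Z| = 160/3637 = 0.04399.
Step 5 — Type: Im(Z) = -3634 ⇒ leading (phase φ = -87.5°).

PF = 0.04399 (leading, φ = -87.5°)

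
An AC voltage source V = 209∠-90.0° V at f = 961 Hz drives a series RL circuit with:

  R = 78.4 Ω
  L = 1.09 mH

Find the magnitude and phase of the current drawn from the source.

Step 1 — Angular frequency: ω = 2π·f = 2π·961 = 6038 rad/s.
Step 2 — Component impedances:
  R: Z = R = 78.4 Ω
  L: Z = jωL = j·6038·0.00109 = 0 + j6.582 Ω
Step 3 — Series combination: Z_total = R + L = 78.4 + j6.582 Ω = 78.68∠4.8° Ω.
Step 4 — Source phasor: V = 209∠-90.0° V = 0 - j209 V.
Step 5 — Ohm's law: I = V / Z_total = (0 - j209) / (78.4 + j6.582) = -0.2222 - j2.647 A.
Step 6 — Convert to polar: |I| = 2.656 A, ∠I = -94.8°.

I = 2.656∠-94.8° A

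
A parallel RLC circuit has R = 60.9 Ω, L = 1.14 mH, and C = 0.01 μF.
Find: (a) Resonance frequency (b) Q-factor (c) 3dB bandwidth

Step 1 — Resonance: ω₀ = 1/√(LC) = 1/√(0.00114·1e-08) = 2.962e+05 rad/s.
Step 2 — f₀ = ω₀/(2π) = 4.714e+04 Hz.
Step 3 — Parallel Q: Q = R/(ω₀L) = 60.9/(2.962e+05·0.00114) = 0.1804.
Step 4 — Bandwidth: Δω = ω₀/Q = 1.642e+06 rad/s; BW = Δω/(2π) = 2.613e+05 Hz.

(a) f₀ = 4.714e+04 Hz  (b) Q = 0.1804  (c) BW = 2.613e+05 Hz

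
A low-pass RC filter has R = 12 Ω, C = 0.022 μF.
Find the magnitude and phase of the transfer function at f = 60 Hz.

Step 1 — Angular frequency: ω = 2π·60 = 377 rad/s.
Step 2 — Transfer function: H(jω) = 1/(1 + jωRC).
Step 3 — Denominator: 1 + jωRC = 1 + j·377·12·2.2e-08 = 1 + j9.953e-05.
Step 4 — H = 1 - j9.953e-05.
Step 5 — Magnitude: |H| = 1 (-0.0 dB); phase: φ = -0.0°.

|H| = 1 (-0.0 dB), φ = -0.0°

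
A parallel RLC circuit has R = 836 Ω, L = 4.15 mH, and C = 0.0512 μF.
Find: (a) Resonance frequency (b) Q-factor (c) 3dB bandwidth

Step 1 — Resonance: ω₀ = 1/√(LC) = 1/√(0.00415·5.12e-08) = 6.86e+04 rad/s.
Step 2 — f₀ = ω₀/(2π) = 1.092e+04 Hz.
Step 3 — Parallel Q: Q = R/(ω₀L) = 836/(6.86e+04·0.00415) = 2.936.
Step 4 — Bandwidth: Δω = ω₀/Q = 2.336e+04 rad/s; BW = Δω/(2π) = 3718 Hz.

(a) f₀ = 1.092e+04 Hz  (b) Q = 2.936  (c) BW = 3718 Hz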